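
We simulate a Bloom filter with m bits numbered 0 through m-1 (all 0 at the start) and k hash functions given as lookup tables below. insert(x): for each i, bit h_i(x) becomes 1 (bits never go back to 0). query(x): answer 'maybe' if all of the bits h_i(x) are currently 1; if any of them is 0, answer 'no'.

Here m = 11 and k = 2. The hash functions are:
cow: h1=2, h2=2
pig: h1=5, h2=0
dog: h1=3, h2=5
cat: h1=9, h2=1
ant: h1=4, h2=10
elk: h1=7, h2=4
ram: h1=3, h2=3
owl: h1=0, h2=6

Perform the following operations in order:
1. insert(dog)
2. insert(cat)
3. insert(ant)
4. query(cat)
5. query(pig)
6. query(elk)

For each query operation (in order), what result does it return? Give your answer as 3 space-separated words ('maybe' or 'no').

Start: bits=00000000000
Op 1: insert dog -> sets bits 3 5 -> bits=00010100000
Op 2: insert cat -> sets bits 1 9 -> bits=01010100010
Op 3: insert ant -> sets bits 4 10 -> bits=01011100011
Op 4: query cat -> checks bit1=1, bit9=1 (all 1) -> maybe
Op 5: query pig -> checks bit0=0, bit5=1 (has a 0) -> no
Op 6: query elk -> checks bit4=1, bit7=0 (has a 0) -> no
Query results in order: maybe no no

Answer: maybe no no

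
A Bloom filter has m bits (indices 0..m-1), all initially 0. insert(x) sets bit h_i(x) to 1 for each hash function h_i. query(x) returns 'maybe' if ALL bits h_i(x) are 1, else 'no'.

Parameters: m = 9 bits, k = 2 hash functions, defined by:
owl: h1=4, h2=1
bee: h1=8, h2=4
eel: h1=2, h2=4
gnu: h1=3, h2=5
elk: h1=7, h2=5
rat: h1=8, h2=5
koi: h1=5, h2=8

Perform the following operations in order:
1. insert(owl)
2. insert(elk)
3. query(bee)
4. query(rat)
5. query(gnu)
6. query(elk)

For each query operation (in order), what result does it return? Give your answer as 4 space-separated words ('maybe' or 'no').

Answer: no no no maybe

Derivation:
Start: bits=000000000
Op 1: insert owl -> sets bits 1 4 -> bits=010010000
Op 2: insert elk -> sets bits 5 7 -> bits=010011010
Op 3: query bee -> checks bit4=1, bit8=0 (has a 0) -> no
Op 4: query rat -> checks bit5=1, bit8=0 (has a 0) -> no
Op 5: query gnu -> checks bit3=0, bit5=1 (has a 0) -> no
Op 6: query elk -> checks bit5=1, bit7=1 (all 1) -> maybe
Query results in order: no no no maybe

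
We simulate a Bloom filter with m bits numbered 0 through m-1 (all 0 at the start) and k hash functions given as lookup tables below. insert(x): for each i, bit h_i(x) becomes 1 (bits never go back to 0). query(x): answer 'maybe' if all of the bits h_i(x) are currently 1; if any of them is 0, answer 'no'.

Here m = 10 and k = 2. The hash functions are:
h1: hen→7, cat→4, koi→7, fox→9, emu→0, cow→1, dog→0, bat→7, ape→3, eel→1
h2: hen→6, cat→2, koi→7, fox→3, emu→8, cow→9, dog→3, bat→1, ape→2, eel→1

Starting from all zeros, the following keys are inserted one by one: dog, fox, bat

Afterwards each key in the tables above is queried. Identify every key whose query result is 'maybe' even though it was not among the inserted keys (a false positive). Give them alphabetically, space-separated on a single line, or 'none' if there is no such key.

Answer: cow eel koi

Derivation:
Start: bits=0000000000
After insert 'dog': sets bits 0 3 -> bits=1001000000
After insert 'fox': sets bits 3 9 -> bits=1001000001
After insert 'bat': sets bits 1 7 -> bits=1101000101
Not inserted: ape cat cow eel emu hen koi — query each against bits=1101000101:
query ape: checks bit2=0, bit3=1 (has a 0) -> no => not a false positive
query cat: checks bit2=0, bit4=0 (has a 0) -> no => not a false positive
query cow: checks bit1=1, bit9=1 (all 1) -> maybe => FALSE POSITIVE
query eel: checks bit1=1 (all 1) -> maybe => FALSE POSITIVE
query emu: checks bit0=1, bit8=0 (has a 0) -> no => not a false positive
query hen: checks bit6=0, bit7=1 (has a 0) -> no => not a false positive
query koi: checks bit7=1 (all 1) -> maybe => FALSE POSITIVE
False positives (alphabetical): cow eel koi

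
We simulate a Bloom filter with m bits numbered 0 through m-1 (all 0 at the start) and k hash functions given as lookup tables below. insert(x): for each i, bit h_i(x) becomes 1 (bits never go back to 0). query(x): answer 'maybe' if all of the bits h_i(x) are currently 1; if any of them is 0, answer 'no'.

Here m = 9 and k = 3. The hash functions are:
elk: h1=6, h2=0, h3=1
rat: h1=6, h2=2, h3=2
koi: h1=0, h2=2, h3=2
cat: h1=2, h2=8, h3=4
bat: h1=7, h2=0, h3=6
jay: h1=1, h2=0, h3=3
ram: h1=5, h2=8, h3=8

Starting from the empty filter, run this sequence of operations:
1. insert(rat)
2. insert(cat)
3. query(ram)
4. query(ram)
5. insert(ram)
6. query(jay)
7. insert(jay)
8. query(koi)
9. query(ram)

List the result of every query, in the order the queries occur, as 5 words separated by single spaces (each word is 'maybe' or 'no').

Answer: no no no maybe maybe

Derivation:
Start: bits=000000000
Op 1: insert rat -> sets bits 2 6 -> bits=001000100
Op 2: insert cat -> sets bits 2 4 8 -> bits=001010101
Op 3: query ram -> checks bit5=0, bit8=1 (has a 0) -> no
Op 4: query ram -> checks bit5=0, bit8=1 (has a 0) -> no
Op 5: insert ram -> sets bits 5 8 -> bits=001011101
Op 6: query jay -> checks bit0=0, bit1=0, bit3=0 (has a 0) -> no
Op 7: insert jay -> sets bits 0 1 3 -> bits=111111101
Op 8: query koi -> checks bit0=1, bit2=1 (all 1) -> maybe
Op 9: query ram -> checks bit5=1, bit8=1 (all 1) -> maybe
Query results in order: no no no maybe maybe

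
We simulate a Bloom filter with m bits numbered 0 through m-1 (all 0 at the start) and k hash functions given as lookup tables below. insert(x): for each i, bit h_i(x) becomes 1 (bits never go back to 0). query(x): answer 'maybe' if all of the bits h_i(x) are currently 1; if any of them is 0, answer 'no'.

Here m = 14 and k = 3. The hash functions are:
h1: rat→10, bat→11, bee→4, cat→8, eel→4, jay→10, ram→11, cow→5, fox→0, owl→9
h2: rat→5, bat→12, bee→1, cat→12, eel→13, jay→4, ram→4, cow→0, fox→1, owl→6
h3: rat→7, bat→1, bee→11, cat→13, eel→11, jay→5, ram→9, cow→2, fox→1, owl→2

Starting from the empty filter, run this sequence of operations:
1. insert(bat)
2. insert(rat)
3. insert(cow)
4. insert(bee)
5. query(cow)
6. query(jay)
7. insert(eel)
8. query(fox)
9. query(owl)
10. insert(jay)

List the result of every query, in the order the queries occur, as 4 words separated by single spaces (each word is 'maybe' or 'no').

Start: bits=00000000000000
Op 1: insert bat -> sets bits 1 11 12 -> bits=01000000000110
Op 2: insert rat -> sets bits 5 7 10 -> bits=01000101001110
Op 3: insert cow -> sets bits 0 2 5 -> bits=11100101001110
Op 4: insert bee -> sets bits 1 4 11 -> bits=11101101001110
Op 5: query cow -> checks bit0=1, bit2=1, bit5=1 (all 1) -> maybe
Op 6: query jay -> checks bit4=1, bit5=1, bit10=1 (all 1) -> maybe
Op 7: insert eel -> sets bits 4 11 13 -> bits=11101101001111
Op 8: query fox -> checks bit0=1, bit1=1 (all 1) -> maybe
Op 9: query owl -> checks bit2=1, bit6=0, bit9=0 (has a 0) -> no
Op 10: insert jay -> sets bits 4 5 10 -> bits=11101101001111
Query results in order: maybe maybe maybe no

Answer: maybe maybe maybe no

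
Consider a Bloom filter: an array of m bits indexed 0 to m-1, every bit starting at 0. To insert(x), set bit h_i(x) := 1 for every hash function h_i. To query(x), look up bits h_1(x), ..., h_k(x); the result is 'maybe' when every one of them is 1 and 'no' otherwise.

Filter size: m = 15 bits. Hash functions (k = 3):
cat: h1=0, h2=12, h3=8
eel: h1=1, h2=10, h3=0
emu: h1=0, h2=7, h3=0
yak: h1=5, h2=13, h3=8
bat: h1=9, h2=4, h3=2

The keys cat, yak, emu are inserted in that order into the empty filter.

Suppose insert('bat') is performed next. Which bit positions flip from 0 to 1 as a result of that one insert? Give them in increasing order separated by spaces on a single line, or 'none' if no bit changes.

Answer: 2 4 9

Derivation:
Start: bits=000000000000000
After insert 'cat': sets bits 0 8 12 -> bits=100000001000100
After insert 'yak': sets bits 5 8 13 -> bits=100001001000110
After insert 'emu': sets bits 0 7 -> bits=100001011000110
insert 'bat' would touch bits 2 4 9; currently bit2=0, bit4=0, bit9=0
Bits that are 0 among those (would change 0->1): 2 4 9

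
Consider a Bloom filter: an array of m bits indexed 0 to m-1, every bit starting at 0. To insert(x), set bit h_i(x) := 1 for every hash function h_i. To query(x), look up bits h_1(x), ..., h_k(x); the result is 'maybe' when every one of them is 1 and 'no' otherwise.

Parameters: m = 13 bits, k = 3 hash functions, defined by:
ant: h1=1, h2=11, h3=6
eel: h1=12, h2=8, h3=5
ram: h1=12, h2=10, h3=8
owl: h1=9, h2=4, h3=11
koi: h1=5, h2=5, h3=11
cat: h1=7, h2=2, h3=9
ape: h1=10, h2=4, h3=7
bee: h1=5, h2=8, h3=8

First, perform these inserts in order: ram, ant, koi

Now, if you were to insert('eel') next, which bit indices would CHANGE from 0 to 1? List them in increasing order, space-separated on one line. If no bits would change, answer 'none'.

Answer: none

Derivation:
Start: bits=0000000000000
After insert 'ram': sets bits 8 10 12 -> bits=0000000010101
After insert 'ant': sets bits 1 6 11 -> bits=0100001010111
After insert 'koi': sets bits 5 11 -> bits=0100011010111
insert 'eel' would touch bits 5 8 12; currently bit5=1, bit8=1, bit12=1
Bits that are 0 among those (would change 0->1): none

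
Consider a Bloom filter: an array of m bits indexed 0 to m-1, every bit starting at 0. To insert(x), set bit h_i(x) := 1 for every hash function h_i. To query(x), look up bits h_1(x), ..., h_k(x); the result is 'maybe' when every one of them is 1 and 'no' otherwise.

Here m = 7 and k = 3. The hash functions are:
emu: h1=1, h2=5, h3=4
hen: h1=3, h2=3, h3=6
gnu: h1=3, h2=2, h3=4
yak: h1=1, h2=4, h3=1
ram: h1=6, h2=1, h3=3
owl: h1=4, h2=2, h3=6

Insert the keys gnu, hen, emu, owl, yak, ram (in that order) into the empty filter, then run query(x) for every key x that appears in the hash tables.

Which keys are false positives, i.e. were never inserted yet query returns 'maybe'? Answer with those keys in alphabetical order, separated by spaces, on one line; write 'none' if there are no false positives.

Answer: none

Derivation:
Start: bits=0000000
After insert 'gnu': sets bits 2 3 4 -> bits=0011100
After insert 'hen': sets bits 3 6 -> bits=0011101
After insert 'emu': sets bits 1 4 5 -> bits=0111111
After insert 'owl': sets bits 2 4 6 -> bits=0111111
After insert 'yak': sets bits 1 4 -> bits=0111111
After insert 'ram': sets bits 1 3 6 -> bits=0111111
Not inserted: (none) — query each against bits=0111111:
False positives (alphabetical): none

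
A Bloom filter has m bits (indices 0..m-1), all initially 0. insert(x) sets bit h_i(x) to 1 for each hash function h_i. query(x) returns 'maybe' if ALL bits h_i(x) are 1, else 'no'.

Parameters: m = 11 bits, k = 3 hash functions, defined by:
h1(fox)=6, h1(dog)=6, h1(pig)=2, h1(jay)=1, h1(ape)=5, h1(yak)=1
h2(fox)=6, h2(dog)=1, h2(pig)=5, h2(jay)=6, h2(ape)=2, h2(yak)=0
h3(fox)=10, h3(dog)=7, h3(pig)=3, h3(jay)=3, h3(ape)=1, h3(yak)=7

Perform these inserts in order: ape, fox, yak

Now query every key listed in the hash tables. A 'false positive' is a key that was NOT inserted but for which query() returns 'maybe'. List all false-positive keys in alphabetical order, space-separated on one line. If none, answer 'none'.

Start: bits=00000000000
After insert 'ape': sets bits 1 2 5 -> bits=01100100000
After insert 'fox': sets bits 6 10 -> bits=01100110001
After insert 'yak': sets bits 0 1 7 -> bits=11100111001
Not inserted: dog jay pig — query each against bits=11100111001:
query dog: checks bit1=1, bit6=1, bit7=1 (all 1) -> maybe => FALSE POSITIVE
query jay: checks bit1=1, bit3=0, bit6=1 (has a 0) -> no => not a false positive
query pig: checks bit2=1, bit3=0, bit5=1 (has a 0) -> no => not a false positive
False positives (alphabetical): dog

Answer: dog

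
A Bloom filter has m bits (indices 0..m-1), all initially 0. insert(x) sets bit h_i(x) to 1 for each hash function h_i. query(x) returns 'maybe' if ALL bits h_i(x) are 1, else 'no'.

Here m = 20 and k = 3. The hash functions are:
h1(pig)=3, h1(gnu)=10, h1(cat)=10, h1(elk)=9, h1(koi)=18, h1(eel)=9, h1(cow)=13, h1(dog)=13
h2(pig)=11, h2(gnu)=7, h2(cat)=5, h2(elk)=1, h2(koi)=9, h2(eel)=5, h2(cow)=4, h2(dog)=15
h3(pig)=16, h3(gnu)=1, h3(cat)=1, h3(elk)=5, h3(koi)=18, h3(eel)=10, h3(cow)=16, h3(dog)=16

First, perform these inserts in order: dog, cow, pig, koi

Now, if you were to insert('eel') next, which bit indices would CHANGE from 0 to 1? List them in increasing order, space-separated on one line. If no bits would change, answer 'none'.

Answer: 5 10

Derivation:
Start: bits=00000000000000000000
After insert 'dog': sets bits 13 15 16 -> bits=00000000000001011000
After insert 'cow': sets bits 4 13 16 -> bits=00001000000001011000
After insert 'pig': sets bits 3 11 16 -> bits=00011000000101011000
After insert 'koi': sets bits 9 18 -> bits=00011000010101011010
insert 'eel' would touch bits 5 9 10; currently bit5=0, bit9=1, bit10=0
Bits that are 0 among those (would change 0->1): 5 10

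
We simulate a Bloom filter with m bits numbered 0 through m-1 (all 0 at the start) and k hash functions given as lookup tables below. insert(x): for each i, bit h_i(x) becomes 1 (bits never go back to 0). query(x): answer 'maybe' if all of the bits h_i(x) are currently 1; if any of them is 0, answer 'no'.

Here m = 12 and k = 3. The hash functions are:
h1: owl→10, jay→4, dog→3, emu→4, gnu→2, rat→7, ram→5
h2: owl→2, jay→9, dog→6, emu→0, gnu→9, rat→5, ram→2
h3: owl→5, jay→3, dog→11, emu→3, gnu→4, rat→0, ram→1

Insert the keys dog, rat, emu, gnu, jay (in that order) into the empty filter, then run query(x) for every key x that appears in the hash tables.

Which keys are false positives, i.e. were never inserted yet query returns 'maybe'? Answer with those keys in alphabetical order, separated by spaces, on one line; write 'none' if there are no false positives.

Start: bits=000000000000
After insert 'dog': sets bits 3 6 11 -> bits=000100100001
After insert 'rat': sets bits 0 5 7 -> bits=100101110001
After insert 'emu': sets bits 0 3 4 -> bits=100111110001
After insert 'gnu': sets bits 2 4 9 -> bits=101111110101
After insert 'jay': sets bits 3 4 9 -> bits=101111110101
Not inserted: owl ram — query each against bits=101111110101:
query owl: checks bit2=1, bit5=1, bit10=0 (has a 0) -> no => not a false positive
query ram: checks bit1=0, bit2=1, bit5=1 (has a 0) -> no => not a false positive
False positives (alphabetical): none

Answer: none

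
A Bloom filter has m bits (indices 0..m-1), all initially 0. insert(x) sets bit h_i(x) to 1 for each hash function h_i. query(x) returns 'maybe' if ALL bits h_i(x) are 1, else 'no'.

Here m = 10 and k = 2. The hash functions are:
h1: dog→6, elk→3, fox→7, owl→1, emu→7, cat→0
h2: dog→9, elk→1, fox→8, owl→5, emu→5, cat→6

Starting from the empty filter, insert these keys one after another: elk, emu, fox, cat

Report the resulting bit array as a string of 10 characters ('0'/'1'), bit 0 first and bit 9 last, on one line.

Answer: 1101011110

Derivation:
Start: bits=0000000000
After insert 'elk': sets bits 1 3 -> bits=0101000000
After insert 'emu': sets bits 5 7 -> bits=0101010100
After insert 'fox': sets bits 7 8 -> bits=0101010110
After insert 'cat': sets bits 0 6 -> bits=1101011110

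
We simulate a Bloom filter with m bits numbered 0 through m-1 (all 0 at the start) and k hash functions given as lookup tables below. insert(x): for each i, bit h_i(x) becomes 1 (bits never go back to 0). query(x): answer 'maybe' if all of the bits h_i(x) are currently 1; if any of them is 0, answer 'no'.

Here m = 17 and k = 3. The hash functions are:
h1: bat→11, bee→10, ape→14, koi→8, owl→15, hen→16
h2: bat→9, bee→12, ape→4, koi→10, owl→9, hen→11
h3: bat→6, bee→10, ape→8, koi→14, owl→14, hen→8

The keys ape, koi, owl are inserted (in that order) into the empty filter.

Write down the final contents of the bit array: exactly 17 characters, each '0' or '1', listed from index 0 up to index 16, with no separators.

Answer: 00001000111000110

Derivation:
Start: bits=00000000000000000
After insert 'ape': sets bits 4 8 14 -> bits=00001000100000100
After insert 'koi': sets bits 8 10 14 -> bits=00001000101000100
After insert 'owl': sets bits 9 14 15 -> bits=00001000111000110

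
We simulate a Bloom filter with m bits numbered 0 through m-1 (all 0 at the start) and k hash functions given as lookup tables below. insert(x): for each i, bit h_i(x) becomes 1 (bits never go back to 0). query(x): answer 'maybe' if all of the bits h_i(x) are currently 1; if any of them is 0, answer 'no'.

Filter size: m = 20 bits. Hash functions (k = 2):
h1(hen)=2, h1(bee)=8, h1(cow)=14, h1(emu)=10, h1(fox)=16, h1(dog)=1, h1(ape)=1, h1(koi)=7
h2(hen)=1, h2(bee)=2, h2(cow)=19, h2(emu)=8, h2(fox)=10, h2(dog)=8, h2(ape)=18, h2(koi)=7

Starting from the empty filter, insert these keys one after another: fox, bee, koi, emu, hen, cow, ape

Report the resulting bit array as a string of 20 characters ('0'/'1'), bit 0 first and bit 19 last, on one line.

Answer: 01100001101000101011

Derivation:
Start: bits=00000000000000000000
After insert 'fox': sets bits 10 16 -> bits=00000000001000001000
After insert 'bee': sets bits 2 8 -> bits=00100000101000001000
After insert 'koi': sets bits 7 -> bits=00100001101000001000
After insert 'emu': sets bits 8 10 -> bits=00100001101000001000
After insert 'hen': sets bits 1 2 -> bits=01100001101000001000
After insert 'cow': sets bits 14 19 -> bits=01100001101000101001
After insert 'ape': sets bits 1 18 -> bits=01100001101000101011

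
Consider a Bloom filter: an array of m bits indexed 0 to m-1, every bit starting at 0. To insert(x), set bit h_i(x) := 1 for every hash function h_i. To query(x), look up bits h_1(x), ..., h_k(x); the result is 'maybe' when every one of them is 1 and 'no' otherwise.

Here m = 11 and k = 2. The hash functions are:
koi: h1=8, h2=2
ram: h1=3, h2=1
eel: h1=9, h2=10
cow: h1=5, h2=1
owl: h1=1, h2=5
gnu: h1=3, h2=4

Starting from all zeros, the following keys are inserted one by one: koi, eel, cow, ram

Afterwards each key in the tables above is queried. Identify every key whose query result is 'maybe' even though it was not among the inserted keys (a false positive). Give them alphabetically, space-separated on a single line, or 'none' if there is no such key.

Start: bits=00000000000
After insert 'koi': sets bits 2 8 -> bits=00100000100
After insert 'eel': sets bits 9 10 -> bits=00100000111
After insert 'cow': sets bits 1 5 -> bits=01100100111
After insert 'ram': sets bits 1 3 -> bits=01110100111
Not inserted: gnu owl — query each against bits=01110100111:
query gnu: checks bit3=1, bit4=0 (has a 0) -> no => not a false positive
query owl: checks bit1=1, bit5=1 (all 1) -> maybe => FALSE POSITIVE
False positives (alphabetical): owl

Answer: owl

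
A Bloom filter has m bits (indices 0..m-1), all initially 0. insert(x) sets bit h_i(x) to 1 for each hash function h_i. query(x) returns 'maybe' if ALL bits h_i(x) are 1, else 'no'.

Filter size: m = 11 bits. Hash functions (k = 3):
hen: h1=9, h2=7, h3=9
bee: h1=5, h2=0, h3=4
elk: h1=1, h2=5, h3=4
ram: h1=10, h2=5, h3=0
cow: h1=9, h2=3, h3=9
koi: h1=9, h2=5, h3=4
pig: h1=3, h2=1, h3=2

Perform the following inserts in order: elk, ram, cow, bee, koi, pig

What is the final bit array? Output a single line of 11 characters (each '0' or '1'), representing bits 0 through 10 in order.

Start: bits=00000000000
After insert 'elk': sets bits 1 4 5 -> bits=01001100000
After insert 'ram': sets bits 0 5 10 -> bits=11001100001
After insert 'cow': sets bits 3 9 -> bits=11011100011
After insert 'bee': sets bits 0 4 5 -> bits=11011100011
After insert 'koi': sets bits 4 5 9 -> bits=11011100011
After insert 'pig': sets bits 1 2 3 -> bits=11111100011

Answer: 11111100011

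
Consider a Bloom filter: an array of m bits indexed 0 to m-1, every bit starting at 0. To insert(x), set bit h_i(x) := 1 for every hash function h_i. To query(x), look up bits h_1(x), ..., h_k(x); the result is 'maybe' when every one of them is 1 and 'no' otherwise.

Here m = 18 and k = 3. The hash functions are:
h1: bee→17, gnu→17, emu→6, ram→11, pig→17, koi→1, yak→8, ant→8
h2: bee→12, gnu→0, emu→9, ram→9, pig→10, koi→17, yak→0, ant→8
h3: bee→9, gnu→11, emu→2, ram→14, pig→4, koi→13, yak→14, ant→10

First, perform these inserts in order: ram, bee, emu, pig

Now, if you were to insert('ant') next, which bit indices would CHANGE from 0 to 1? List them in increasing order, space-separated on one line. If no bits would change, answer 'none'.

Answer: 8

Derivation:
Start: bits=000000000000000000
After insert 'ram': sets bits 9 11 14 -> bits=000000000101001000
After insert 'bee': sets bits 9 12 17 -> bits=000000000101101001
After insert 'emu': sets bits 2 6 9 -> bits=001000100101101001
After insert 'pig': sets bits 4 10 17 -> bits=001010100111101001
insert 'ant' would touch bits 8 10; currently bit8=0, bit10=1
Bits that are 0 among those (would change 0->1): 8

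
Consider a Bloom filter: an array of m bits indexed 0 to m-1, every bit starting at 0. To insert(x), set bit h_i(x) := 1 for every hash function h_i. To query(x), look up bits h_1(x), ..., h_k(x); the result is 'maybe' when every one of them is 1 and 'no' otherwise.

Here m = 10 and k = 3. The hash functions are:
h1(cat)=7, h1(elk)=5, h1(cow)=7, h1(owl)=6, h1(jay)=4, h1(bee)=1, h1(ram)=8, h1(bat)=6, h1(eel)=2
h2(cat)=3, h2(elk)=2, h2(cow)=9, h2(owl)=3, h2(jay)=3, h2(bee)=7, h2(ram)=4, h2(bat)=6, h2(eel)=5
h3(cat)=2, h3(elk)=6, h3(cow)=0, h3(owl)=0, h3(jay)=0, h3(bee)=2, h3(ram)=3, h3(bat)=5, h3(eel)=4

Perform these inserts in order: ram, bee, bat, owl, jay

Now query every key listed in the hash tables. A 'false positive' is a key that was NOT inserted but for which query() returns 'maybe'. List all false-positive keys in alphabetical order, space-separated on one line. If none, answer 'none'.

Start: bits=0000000000
After insert 'ram': sets bits 3 4 8 -> bits=0001100010
After insert 'bee': sets bits 1 2 7 -> bits=0111100110
After insert 'bat': sets bits 5 6 -> bits=0111111110
After insert 'owl': sets bits 0 3 6 -> bits=1111111110
After insert 'jay': sets bits 0 3 4 -> bits=1111111110
Not inserted: cat cow eel elk — query each against bits=1111111110:
query cat: checks bit2=1, bit3=1, bit7=1 (all 1) -> maybe => FALSE POSITIVE
query cow: checks bit0=1, bit7=1, bit9=0 (has a 0) -> no => not a false positive
query eel: checks bit2=1, bit4=1, bit5=1 (all 1) -> maybe => FALSE POSITIVE
query elk: checks bit2=1, bit5=1, bit6=1 (all 1) -> maybe => FALSE POSITIVE
False positives (alphabetical): cat eel elk

Answer: cat eel elk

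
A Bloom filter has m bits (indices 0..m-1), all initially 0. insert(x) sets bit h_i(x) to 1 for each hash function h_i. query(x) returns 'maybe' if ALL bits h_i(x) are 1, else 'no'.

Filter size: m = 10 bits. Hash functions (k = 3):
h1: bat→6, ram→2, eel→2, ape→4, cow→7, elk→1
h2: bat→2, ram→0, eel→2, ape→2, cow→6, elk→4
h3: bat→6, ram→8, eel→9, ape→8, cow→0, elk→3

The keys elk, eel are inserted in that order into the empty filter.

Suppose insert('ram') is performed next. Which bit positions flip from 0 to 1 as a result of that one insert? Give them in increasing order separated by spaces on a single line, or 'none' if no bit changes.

Answer: 0 8

Derivation:
Start: bits=0000000000
After insert 'elk': sets bits 1 3 4 -> bits=0101100000
After insert 'eel': sets bits 2 9 -> bits=0111100001
insert 'ram' would touch bits 0 2 8; currently bit0=0, bit2=1, bit8=0
Bits that are 0 among those (would change 0->1): 0 8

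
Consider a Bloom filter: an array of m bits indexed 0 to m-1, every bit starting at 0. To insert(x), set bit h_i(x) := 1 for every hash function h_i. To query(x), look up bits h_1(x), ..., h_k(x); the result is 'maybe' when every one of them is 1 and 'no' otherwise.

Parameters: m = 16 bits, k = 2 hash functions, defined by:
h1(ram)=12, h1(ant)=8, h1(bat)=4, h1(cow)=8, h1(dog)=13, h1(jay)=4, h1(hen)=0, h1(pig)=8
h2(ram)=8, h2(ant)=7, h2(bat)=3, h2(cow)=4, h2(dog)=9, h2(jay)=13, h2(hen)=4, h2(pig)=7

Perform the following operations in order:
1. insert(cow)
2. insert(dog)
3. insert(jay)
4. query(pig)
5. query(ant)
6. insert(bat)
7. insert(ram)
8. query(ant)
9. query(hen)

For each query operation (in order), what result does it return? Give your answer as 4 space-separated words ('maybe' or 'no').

Start: bits=0000000000000000
Op 1: insert cow -> sets bits 4 8 -> bits=0000100010000000
Op 2: insert dog -> sets bits 9 13 -> bits=0000100011000100
Op 3: insert jay -> sets bits 4 13 -> bits=0000100011000100
Op 4: query pig -> checks bit7=0, bit8=1 (has a 0) -> no
Op 5: query ant -> checks bit7=0, bit8=1 (has a 0) -> no
Op 6: insert bat -> sets bits 3 4 -> bits=0001100011000100
Op 7: insert ram -> sets bits 8 12 -> bits=0001100011001100
Op 8: query ant -> checks bit7=0, bit8=1 (has a 0) -> no
Op 9: query hen -> checks bit0=0, bit4=1 (has a 0) -> no
Query results in order: no no no no

Answer: no no no no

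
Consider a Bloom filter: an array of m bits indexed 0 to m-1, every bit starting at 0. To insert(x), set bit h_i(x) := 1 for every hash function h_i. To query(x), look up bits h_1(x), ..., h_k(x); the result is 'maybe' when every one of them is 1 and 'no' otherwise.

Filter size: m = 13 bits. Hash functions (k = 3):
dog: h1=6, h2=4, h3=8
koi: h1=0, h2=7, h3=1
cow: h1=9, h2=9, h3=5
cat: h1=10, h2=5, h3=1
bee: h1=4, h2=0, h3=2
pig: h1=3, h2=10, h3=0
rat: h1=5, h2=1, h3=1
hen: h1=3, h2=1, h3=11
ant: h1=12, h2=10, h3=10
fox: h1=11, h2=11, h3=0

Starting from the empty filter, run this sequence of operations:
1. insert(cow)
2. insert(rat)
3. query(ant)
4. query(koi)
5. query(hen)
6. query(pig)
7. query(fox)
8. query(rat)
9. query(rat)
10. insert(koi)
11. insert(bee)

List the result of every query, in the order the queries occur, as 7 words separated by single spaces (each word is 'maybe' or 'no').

Start: bits=0000000000000
Op 1: insert cow -> sets bits 5 9 -> bits=0000010001000
Op 2: insert rat -> sets bits 1 5 -> bits=0100010001000
Op 3: query ant -> checks bit10=0, bit12=0 (has a 0) -> no
Op 4: query koi -> checks bit0=0, bit1=1, bit7=0 (has a 0) -> no
Op 5: query hen -> checks bit1=1, bit3=0, bit11=0 (has a 0) -> no
Op 6: query pig -> checks bit0=0, bit3=0, bit10=0 (has a 0) -> no
Op 7: query fox -> checks bit0=0, bit11=0 (has a 0) -> no
Op 8: query rat -> checks bit1=1, bit5=1 (all 1) -> maybe
Op 9: query rat -> checks bit1=1, bit5=1 (all 1) -> maybe
Op 10: insert koi -> sets bits 0 1 7 -> bits=1100010101000
Op 11: insert bee -> sets bits 0 2 4 -> bits=1110110101000
Query results in order: no no no no no maybe maybe

Answer: no no no no no maybe maybe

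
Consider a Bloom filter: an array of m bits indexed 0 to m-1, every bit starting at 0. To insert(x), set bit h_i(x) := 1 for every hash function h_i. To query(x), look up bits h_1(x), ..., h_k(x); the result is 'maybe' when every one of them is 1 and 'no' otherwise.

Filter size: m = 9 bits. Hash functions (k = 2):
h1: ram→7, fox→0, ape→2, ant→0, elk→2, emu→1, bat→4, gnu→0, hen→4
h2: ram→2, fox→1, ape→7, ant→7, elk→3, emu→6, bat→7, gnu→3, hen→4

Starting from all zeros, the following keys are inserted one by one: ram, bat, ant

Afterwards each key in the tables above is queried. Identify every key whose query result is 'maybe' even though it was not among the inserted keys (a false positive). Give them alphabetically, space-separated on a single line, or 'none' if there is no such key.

Answer: ape hen

Derivation:
Start: bits=000000000
After insert 'ram': sets bits 2 7 -> bits=001000010
After insert 'bat': sets bits 4 7 -> bits=001010010
After insert 'ant': sets bits 0 7 -> bits=101010010
Not inserted: ape elk emu fox gnu hen — query each against bits=101010010:
query ape: checks bit2=1, bit7=1 (all 1) -> maybe => FALSE POSITIVE
query elk: checks bit2=1, bit3=0 (has a 0) -> no => not a false positive
query emu: checks bit1=0, bit6=0 (has a 0) -> no => not a false positive
query fox: checks bit0=1, bit1=0 (has a 0) -> no => not a false positive
query gnu: checks bit0=1, bit3=0 (has a 0) -> no => not a false positive
query hen: checks bit4=1 (all 1) -> maybe => FALSE POSITIVE
False positives (alphabetical): ape hen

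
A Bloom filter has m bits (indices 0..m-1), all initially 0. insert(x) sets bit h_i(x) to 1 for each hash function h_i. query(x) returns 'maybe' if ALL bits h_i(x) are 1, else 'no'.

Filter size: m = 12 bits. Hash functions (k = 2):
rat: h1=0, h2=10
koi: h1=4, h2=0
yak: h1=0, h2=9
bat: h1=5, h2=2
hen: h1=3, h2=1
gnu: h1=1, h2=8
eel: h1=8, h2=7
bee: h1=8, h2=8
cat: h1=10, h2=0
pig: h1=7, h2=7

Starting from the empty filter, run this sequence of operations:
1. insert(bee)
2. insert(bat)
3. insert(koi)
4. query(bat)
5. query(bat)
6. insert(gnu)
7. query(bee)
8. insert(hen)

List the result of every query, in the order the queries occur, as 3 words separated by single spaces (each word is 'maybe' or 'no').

Start: bits=000000000000
Op 1: insert bee -> sets bits 8 -> bits=000000001000
Op 2: insert bat -> sets bits 2 5 -> bits=001001001000
Op 3: insert koi -> sets bits 0 4 -> bits=101011001000
Op 4: query bat -> checks bit2=1, bit5=1 (all 1) -> maybe
Op 5: query bat -> checks bit2=1, bit5=1 (all 1) -> maybe
Op 6: insert gnu -> sets bits 1 8 -> bits=111011001000
Op 7: query bee -> checks bit8=1 (all 1) -> maybe
Op 8: insert hen -> sets bits 1 3 -> bits=111111001000
Query results in order: maybe maybe maybe

Answer: maybe maybe maybe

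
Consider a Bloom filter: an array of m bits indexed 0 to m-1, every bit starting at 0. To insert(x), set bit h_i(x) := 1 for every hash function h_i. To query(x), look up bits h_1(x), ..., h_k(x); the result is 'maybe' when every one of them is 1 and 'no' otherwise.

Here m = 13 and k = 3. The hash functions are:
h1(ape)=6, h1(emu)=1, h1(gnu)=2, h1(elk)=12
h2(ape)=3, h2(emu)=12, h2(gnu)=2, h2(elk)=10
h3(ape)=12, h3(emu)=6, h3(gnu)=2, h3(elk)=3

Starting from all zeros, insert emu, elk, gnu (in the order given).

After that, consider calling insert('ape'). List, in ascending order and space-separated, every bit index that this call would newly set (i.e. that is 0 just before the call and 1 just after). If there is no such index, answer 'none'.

Start: bits=0000000000000
After insert 'emu': sets bits 1 6 12 -> bits=0100001000001
After insert 'elk': sets bits 3 10 12 -> bits=0101001000101
After insert 'gnu': sets bits 2 -> bits=0111001000101
insert 'ape' would touch bits 3 6 12; currently bit3=1, bit6=1, bit12=1
Bits that are 0 among those (would change 0->1): none

Answer: none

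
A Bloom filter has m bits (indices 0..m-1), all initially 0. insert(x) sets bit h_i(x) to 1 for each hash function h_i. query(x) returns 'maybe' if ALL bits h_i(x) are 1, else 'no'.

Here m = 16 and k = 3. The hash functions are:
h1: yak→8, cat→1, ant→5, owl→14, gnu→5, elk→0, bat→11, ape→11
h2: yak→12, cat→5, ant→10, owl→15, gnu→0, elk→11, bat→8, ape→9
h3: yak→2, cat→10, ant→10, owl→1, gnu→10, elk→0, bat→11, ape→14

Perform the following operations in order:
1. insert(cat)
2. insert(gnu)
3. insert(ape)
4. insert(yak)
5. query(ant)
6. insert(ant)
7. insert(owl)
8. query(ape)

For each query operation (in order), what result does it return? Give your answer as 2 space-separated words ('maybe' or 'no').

Answer: maybe maybe

Derivation:
Start: bits=0000000000000000
Op 1: insert cat -> sets bits 1 5 10 -> bits=0100010000100000
Op 2: insert gnu -> sets bits 0 5 10 -> bits=1100010000100000
Op 3: insert ape -> sets bits 9 11 14 -> bits=1100010001110010
Op 4: insert yak -> sets bits 2 8 12 -> bits=1110010011111010
Op 5: query ant -> checks bit5=1, bit10=1 (all 1) -> maybe
Op 6: insert ant -> sets bits 5 10 -> bits=1110010011111010
Op 7: insert owl -> sets bits 1 14 15 -> bits=1110010011111011
Op 8: query ape -> checks bit9=1, bit11=1, bit14=1 (all 1) -> maybe
Query results in order: maybe maybe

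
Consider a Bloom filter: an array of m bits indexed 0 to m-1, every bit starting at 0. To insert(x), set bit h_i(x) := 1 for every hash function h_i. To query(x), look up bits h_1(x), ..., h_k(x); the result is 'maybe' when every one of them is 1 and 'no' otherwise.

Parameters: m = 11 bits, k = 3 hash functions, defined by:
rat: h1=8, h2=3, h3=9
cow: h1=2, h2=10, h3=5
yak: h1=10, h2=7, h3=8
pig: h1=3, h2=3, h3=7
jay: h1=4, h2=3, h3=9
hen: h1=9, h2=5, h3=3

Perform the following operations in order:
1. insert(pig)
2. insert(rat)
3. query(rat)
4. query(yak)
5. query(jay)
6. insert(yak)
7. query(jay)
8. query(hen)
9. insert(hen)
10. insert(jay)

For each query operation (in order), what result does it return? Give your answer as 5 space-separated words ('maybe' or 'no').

Start: bits=00000000000
Op 1: insert pig -> sets bits 3 7 -> bits=00010001000
Op 2: insert rat -> sets bits 3 8 9 -> bits=00010001110
Op 3: query rat -> checks bit3=1, bit8=1, bit9=1 (all 1) -> maybe
Op 4: query yak -> checks bit7=1, bit8=1, bit10=0 (has a 0) -> no
Op 5: query jay -> checks bit3=1, bit4=0, bit9=1 (has a 0) -> no
Op 6: insert yak -> sets bits 7 8 10 -> bits=00010001111
Op 7: query jay -> checks bit3=1, bit4=0, bit9=1 (has a 0) -> no
Op 8: query hen -> checks bit3=1, bit5=0, bit9=1 (has a 0) -> no
Op 9: insert hen -> sets bits 3 5 9 -> bits=00010101111
Op 10: insert jay -> sets bits 3 4 9 -> bits=00011101111
Query results in order: maybe no no no no

Answer: maybe no no no no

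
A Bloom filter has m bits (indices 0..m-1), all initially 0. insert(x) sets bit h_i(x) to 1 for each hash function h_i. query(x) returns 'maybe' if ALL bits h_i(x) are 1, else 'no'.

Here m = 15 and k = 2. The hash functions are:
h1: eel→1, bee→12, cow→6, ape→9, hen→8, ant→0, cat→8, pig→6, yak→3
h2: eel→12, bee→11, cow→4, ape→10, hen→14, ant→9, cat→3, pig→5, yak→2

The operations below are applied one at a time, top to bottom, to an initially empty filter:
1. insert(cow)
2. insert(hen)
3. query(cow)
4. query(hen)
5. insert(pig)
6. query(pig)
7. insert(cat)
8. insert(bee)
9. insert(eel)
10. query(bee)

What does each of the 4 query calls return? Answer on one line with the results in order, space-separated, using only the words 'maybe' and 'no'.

Answer: maybe maybe maybe maybe

Derivation:
Start: bits=000000000000000
Op 1: insert cow -> sets bits 4 6 -> bits=000010100000000
Op 2: insert hen -> sets bits 8 14 -> bits=000010101000001
Op 3: query cow -> checks bit4=1, bit6=1 (all 1) -> maybe
Op 4: query hen -> checks bit8=1, bit14=1 (all 1) -> maybe
Op 5: insert pig -> sets bits 5 6 -> bits=000011101000001
Op 6: query pig -> checks bit5=1, bit6=1 (all 1) -> maybe
Op 7: insert cat -> sets bits 3 8 -> bits=000111101000001
Op 8: insert bee -> sets bits 11 12 -> bits=000111101001101
Op 9: insert eel -> sets bits 1 12 -> bits=010111101001101
Op 10: query bee -> checks bit11=1, bit12=1 (all 1) -> maybe
Query results in order: maybe maybe maybe maybe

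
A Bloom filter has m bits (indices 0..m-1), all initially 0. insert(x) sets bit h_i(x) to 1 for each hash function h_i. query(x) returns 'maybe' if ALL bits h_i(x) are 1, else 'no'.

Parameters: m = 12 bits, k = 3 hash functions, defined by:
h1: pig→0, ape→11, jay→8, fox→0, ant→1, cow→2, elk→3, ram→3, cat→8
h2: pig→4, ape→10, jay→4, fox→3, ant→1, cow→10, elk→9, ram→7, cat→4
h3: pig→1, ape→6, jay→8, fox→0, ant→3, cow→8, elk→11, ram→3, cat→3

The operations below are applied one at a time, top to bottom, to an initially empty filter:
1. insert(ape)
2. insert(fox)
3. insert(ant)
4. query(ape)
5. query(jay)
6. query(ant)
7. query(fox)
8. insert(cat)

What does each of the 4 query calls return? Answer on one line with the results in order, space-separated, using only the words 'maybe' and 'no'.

Start: bits=000000000000
Op 1: insert ape -> sets bits 6 10 11 -> bits=000000100011
Op 2: insert fox -> sets bits 0 3 -> bits=100100100011
Op 3: insert ant -> sets bits 1 3 -> bits=110100100011
Op 4: query ape -> checks bit6=1, bit10=1, bit11=1 (all 1) -> maybe
Op 5: query jay -> checks bit4=0, bit8=0 (has a 0) -> no
Op 6: query ant -> checks bit1=1, bit3=1 (all 1) -> maybe
Op 7: query fox -> checks bit0=1, bit3=1 (all 1) -> maybe
Op 8: insert cat -> sets bits 3 4 8 -> bits=110110101011
Query results in order: maybe no maybe maybe

Answer: maybe no maybe maybe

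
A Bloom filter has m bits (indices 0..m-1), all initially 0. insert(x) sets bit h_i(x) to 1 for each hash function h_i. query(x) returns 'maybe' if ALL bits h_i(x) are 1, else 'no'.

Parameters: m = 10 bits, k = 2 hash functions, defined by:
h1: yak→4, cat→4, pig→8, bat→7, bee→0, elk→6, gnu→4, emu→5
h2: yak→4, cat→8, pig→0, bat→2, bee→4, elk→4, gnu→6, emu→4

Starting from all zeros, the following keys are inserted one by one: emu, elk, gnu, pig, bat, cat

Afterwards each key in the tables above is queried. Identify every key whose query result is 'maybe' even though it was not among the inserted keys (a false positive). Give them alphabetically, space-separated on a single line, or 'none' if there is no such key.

Start: bits=0000000000
After insert 'emu': sets bits 4 5 -> bits=0000110000
After insert 'elk': sets bits 4 6 -> bits=0000111000
After insert 'gnu': sets bits 4 6 -> bits=0000111000
After insert 'pig': sets bits 0 8 -> bits=1000111010
After insert 'bat': sets bits 2 7 -> bits=1010111110
After insert 'cat': sets bits 4 8 -> bits=1010111110
Not inserted: bee yak — query each against bits=1010111110:
query bee: checks bit0=1, bit4=1 (all 1) -> maybe => FALSE POSITIVE
query yak: checks bit4=1 (all 1) -> maybe => FALSE POSITIVE
False positives (alphabetical): bee yak

Answer: bee yak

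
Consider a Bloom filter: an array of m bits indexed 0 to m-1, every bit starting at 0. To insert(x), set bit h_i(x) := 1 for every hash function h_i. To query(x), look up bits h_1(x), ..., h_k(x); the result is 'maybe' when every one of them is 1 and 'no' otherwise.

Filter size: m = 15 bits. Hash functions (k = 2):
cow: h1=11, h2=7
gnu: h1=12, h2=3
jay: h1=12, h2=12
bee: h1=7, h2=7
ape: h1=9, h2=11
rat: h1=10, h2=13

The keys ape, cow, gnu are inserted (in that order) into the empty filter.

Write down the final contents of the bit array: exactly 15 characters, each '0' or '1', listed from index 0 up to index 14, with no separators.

Answer: 000100010101100

Derivation:
Start: bits=000000000000000
After insert 'ape': sets bits 9 11 -> bits=000000000101000
After insert 'cow': sets bits 7 11 -> bits=000000010101000
After insert 'gnu': sets bits 3 12 -> bits=000100010101100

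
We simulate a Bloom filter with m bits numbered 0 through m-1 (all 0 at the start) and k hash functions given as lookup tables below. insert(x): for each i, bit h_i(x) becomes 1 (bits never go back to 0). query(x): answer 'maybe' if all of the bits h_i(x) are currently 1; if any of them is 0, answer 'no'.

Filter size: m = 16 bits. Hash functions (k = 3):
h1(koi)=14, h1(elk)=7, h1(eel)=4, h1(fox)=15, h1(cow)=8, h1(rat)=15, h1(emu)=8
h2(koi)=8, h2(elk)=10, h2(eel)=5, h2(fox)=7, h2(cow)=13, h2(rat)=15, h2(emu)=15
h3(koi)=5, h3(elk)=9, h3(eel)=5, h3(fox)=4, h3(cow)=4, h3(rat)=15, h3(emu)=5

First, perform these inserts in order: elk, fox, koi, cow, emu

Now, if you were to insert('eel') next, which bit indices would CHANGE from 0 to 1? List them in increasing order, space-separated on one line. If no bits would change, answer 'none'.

Start: bits=0000000000000000
After insert 'elk': sets bits 7 9 10 -> bits=0000000101100000
After insert 'fox': sets bits 4 7 15 -> bits=0000100101100001
After insert 'koi': sets bits 5 8 14 -> bits=0000110111100011
After insert 'cow': sets bits 4 8 13 -> bits=0000110111100111
After insert 'emu': sets bits 5 8 15 -> bits=0000110111100111
insert 'eel' would touch bits 4 5; currently bit4=1, bit5=1
Bits that are 0 among those (would change 0->1): none

Answer: none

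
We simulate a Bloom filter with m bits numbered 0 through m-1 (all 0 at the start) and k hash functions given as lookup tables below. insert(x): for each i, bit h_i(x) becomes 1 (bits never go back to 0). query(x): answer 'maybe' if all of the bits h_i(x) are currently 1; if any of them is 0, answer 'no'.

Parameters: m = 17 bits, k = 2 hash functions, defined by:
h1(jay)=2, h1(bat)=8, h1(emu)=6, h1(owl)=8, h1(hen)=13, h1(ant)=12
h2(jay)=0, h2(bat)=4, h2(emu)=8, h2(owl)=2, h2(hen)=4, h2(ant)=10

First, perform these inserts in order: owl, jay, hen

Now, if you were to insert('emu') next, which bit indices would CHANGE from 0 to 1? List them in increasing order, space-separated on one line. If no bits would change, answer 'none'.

Answer: 6

Derivation:
Start: bits=00000000000000000
After insert 'owl': sets bits 2 8 -> bits=00100000100000000
After insert 'jay': sets bits 0 2 -> bits=10100000100000000
After insert 'hen': sets bits 4 13 -> bits=10101000100001000
insert 'emu' would touch bits 6 8; currently bit6=0, bit8=1
Bits that are 0 among those (would change 0->1): 6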